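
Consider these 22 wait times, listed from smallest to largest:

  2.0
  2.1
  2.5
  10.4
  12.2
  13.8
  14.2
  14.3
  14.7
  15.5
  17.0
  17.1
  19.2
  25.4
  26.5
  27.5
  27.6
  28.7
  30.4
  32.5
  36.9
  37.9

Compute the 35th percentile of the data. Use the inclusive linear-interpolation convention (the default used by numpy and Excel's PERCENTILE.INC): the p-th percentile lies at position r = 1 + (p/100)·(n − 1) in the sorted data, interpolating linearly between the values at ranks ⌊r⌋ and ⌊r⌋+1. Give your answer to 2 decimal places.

14.44

n = 22.
r = 1 + (35/100)·(22 − 1) = 1 + 7.35 = 8.35.
Rank 8 is 14.3 and rank 9 is 14.7.
Interpolate: 14.3 + 0.35·(14.7 − 14.3) = 14.3 + 0.35·0.4 = 14.44.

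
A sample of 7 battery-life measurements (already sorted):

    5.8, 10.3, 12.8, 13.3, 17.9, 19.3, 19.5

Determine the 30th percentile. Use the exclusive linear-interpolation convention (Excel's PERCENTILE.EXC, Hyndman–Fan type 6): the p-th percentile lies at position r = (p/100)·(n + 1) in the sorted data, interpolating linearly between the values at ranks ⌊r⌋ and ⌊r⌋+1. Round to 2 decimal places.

11.30

n = 7.
r = (30/100)·(7 + 1) = 2.4.
Rank 2 is 10.3 and rank 3 is 12.8.
Interpolate: 10.3 + 0.4·(12.8 − 10.3) = 10.3 + 0.4·2.5 = 11.3.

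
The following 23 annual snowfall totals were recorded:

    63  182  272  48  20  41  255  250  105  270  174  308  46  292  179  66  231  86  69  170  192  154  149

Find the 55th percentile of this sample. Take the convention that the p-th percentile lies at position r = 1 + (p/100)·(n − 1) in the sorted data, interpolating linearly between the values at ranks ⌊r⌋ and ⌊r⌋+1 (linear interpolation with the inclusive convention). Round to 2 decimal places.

174.50

Sorted: 20, 41, 46, 48, 63, 66, 69, 86, 105, 149, 154, 170, 174, 179, 182, 192, 231, 250, 255, 270, 272, 292, 308.
n = 23.
r = 1 + (55/100)·(23 − 1) = 1 + 12.1 = 13.1.
Rank 13 is 174 and rank 14 is 179.
Interpolate: 174 + 0.1·(179 − 174) = 174 + 0.1·5 = 174.5.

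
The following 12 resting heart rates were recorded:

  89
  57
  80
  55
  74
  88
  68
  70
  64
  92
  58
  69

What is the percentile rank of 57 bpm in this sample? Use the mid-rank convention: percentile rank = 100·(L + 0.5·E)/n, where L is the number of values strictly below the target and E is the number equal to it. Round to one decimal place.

Sorted: 55, 57, 58, 64, 68, 69, 70, 74, 80, 88, 89, 92.
Count below 57: L = 1; count equal: E = 1; n = 12.
Percentile rank = 100·(1 + 0.5·1)/12 = 100·1.5/12 = 12.5.

12.5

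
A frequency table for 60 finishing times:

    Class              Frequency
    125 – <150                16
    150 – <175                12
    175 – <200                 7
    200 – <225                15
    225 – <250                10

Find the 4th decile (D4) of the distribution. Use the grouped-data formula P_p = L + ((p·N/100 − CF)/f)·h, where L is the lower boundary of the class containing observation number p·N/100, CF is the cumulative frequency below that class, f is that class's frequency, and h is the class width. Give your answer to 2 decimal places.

166.67

N = 60; target position k = 40/100 · 60 = 24.
Cumulative frequencies: 16, 28, 35, 50, 60.
Observation 24 falls in the class 150 – <175.
L = 150, CF = 16, f = 12, h = 25.
P40 = 150 + ((24 − 16)/12)·25 = 150 + 16.6667 = 166.667.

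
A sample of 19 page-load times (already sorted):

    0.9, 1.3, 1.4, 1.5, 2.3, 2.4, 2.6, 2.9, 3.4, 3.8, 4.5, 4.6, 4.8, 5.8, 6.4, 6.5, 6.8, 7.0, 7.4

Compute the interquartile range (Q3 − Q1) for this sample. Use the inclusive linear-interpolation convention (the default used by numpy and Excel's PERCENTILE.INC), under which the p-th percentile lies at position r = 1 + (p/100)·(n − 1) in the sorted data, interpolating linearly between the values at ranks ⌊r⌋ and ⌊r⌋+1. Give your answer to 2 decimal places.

n = 19.
P25: r = 5.5; ranks 5–6 are 2.3, 2.4; interpolating gives 2.35.
P75: r = 14.5; ranks 14–15 are 5.8, 6.4; interpolating gives 6.1.
Difference: 6.1 − 2.35 = 3.75.

3.75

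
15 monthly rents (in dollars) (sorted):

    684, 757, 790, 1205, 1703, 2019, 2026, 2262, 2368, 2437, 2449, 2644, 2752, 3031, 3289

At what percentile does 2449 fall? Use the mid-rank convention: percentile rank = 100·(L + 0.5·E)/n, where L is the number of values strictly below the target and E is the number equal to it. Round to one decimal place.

Count below 2449: L = 10; count equal: E = 1; n = 15.
Percentile rank = 100·(10 + 0.5·1)/15 = 100·10.5/15 = 70.

70.0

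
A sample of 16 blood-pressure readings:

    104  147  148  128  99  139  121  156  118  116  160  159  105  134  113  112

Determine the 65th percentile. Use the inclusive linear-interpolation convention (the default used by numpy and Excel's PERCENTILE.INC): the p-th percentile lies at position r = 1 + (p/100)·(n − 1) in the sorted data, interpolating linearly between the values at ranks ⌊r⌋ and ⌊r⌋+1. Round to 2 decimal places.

Sorted: 99, 104, 105, 112, 113, 116, 118, 121, 128, 134, 139, 147, 148, 156, 159, 160.
n = 16.
r = 1 + (65/100)·(16 − 1) = 1 + 9.75 = 10.75.
Rank 10 is 134 and rank 11 is 139.
Interpolate: 134 + 0.75·(139 − 134) = 134 + 0.75·5 = 137.75.

137.75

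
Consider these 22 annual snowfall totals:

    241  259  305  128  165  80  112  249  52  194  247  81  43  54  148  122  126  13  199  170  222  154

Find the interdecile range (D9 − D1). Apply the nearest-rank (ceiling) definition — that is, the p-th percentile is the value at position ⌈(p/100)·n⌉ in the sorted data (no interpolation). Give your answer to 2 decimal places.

Sorted: 13, 43, 52, 54, 80, 81, 112, 122, 126, 128, 148, 154, 165, 170, 194, 199, 222, 241, 247, 249, 259, 305.
n = 22.
P10: rank ⌈10/100·22⌉ = 3 → 52.
P90: rank ⌈90/100·22⌉ = 20 → 249.
Difference: 249 − 52 = 197.

197.00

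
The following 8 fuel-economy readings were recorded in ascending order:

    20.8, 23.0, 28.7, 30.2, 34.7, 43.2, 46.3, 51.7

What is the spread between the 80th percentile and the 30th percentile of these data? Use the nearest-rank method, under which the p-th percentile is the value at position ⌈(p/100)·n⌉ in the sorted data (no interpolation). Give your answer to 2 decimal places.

17.60

n = 8.
P30: rank ⌈30/100·8⌉ = 3 → 28.7.
P80: rank ⌈80/100·8⌉ = 7 → 46.3.
Difference: 46.3 − 28.7 = 17.6.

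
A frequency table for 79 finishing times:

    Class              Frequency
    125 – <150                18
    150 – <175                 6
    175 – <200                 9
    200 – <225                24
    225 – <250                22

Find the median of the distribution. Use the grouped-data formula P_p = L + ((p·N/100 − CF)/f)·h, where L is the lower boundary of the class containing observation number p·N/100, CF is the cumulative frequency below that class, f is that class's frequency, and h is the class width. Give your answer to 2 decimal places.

N = 79; target position k = 50/100 · 79 = 39.5.
Cumulative frequencies: 18, 24, 33, 57, 79.
Observation 39.5 falls in the class 200 – <225.
L = 200, CF = 33, f = 24, h = 25.
P50 = 200 + ((39.5 − 33)/24)·25 = 200 + 6.77083 = 206.771.

206.77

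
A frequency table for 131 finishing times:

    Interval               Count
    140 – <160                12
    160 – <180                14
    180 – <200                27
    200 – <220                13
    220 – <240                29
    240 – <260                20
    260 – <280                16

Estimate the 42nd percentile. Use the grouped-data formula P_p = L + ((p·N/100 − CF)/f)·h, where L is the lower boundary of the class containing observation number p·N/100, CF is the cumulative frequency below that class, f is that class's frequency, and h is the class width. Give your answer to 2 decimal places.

203.11

N = 131; target position k = 42/100 · 131 = 55.02.
Cumulative frequencies: 12, 26, 53, 66, 95, 115, 131.
Observation 55.02 falls in the class 200 – <220.
L = 200, CF = 53, f = 13, h = 20.
P42 = 200 + ((55.02 − 53)/13)·20 = 200 + 3.10769 = 203.108.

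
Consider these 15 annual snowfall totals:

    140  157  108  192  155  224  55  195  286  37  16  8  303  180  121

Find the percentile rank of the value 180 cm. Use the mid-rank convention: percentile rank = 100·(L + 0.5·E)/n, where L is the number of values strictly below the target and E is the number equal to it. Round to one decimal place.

63.3

Sorted: 8, 16, 37, 55, 108, 121, 140, 155, 157, 180, 192, 195, 224, 286, 303.
Count below 180: L = 9; count equal: E = 1; n = 15.
Percentile rank = 100·(9 + 0.5·1)/15 = 100·9.5/15 = 63.33.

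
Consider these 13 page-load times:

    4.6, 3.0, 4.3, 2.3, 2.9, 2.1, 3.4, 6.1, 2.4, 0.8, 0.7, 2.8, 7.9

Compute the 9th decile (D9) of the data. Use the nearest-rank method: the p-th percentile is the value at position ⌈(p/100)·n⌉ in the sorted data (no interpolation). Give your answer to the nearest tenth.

6.1

Sorted: 0.7, 0.8, 2.1, 2.3, 2.4, 2.8, 2.9, 3.0, 3.4, 4.3, 4.6, 6.1, 7.9.
n = 13.
Position = ⌈90/100 · 13⌉ = ⌈11.7⌉ = 12.
The value at rank 12 is 6.1.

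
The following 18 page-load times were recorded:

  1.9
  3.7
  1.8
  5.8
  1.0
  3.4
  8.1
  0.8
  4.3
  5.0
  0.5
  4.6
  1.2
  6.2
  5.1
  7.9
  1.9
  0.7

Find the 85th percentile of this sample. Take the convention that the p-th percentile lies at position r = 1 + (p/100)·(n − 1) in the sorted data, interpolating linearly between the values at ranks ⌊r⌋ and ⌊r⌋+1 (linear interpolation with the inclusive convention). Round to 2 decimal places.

Sorted: 0.5, 0.7, 0.8, 1.0, 1.2, 1.8, 1.9, 1.9, 3.4, 3.7, 4.3, 4.6, 5.0, 5.1, 5.8, 6.2, 7.9, 8.1.
n = 18.
r = 1 + (85/100)·(18 − 1) = 1 + 14.45 = 15.45.
Rank 15 is 5.8 and rank 16 is 6.2.
Interpolate: 5.8 + 0.45·(6.2 − 5.8) = 5.8 + 0.45·0.4 = 5.98.

5.98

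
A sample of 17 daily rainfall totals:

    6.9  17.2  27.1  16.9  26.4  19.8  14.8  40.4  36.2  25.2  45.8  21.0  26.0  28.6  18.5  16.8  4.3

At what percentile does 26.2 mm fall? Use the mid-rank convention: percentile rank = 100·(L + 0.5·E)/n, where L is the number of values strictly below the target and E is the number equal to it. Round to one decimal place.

64.7

Sorted: 4.3, 6.9, 14.8, 16.8, 16.9, 17.2, 18.5, 19.8, 21.0, 25.2, 26.0, 26.4, 27.1, 28.6, 36.2, 40.4, 45.8.
Count below 26.2: L = 11; count equal: E = 0; n = 17.
Percentile rank = 100·(11 + 0.5·0)/17 = 100·11/17 = 64.71.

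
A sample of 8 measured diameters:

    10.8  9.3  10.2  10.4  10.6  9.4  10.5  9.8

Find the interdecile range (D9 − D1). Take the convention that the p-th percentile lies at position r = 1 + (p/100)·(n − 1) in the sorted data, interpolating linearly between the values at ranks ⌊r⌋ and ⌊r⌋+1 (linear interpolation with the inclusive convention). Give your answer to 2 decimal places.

1.29

Sorted: 9.3, 9.4, 9.8, 10.2, 10.4, 10.5, 10.6, 10.8.
n = 8.
P10: r = 1.7; ranks 1–2 are 9.3, 9.4; interpolating gives 9.37.
P90: r = 7.3; ranks 7–8 are 10.6, 10.8; interpolating gives 10.66.
Difference: 10.66 − 9.37 = 1.29.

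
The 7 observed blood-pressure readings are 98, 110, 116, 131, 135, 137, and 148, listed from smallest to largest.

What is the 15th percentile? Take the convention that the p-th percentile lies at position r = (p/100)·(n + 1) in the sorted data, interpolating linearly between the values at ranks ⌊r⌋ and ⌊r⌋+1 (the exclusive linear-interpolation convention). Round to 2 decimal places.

n = 7.
r = (15/100)·(7 + 1) = 1.2.
Rank 1 is 98 and rank 2 is 110.
Interpolate: 98 + 0.2·(110 − 98) = 98 + 0.2·12 = 100.4.

100.40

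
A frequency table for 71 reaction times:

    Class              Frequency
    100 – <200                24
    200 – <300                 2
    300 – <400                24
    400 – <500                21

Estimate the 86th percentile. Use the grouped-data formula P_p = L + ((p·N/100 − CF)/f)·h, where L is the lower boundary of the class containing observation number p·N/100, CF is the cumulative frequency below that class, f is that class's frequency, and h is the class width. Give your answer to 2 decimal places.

452.67

N = 71; target position k = 86/100 · 71 = 61.06.
Cumulative frequencies: 24, 26, 50, 71.
Observation 61.06 falls in the class 400 – <500.
L = 400, CF = 50, f = 21, h = 100.
P86 = 400 + ((61.06 − 50)/21)·100 = 400 + 52.6667 = 452.667.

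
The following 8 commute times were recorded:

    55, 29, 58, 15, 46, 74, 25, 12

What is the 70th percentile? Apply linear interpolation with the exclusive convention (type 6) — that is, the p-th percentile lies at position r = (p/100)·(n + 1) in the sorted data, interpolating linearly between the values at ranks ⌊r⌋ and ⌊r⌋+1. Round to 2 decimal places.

Sorted: 12, 15, 25, 29, 46, 55, 58, 74.
n = 8.
r = (70/100)·(8 + 1) = 6.3.
Rank 6 is 55 and rank 7 is 58.
Interpolate: 55 + 0.3·(58 − 55) = 55 + 0.3·3 = 55.9.

55.90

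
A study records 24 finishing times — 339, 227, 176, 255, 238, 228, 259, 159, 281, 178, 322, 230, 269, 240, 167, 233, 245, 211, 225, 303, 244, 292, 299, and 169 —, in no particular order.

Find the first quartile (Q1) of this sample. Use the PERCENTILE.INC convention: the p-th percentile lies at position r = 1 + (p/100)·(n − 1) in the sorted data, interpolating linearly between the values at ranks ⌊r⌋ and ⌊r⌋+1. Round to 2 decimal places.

221.50

Sorted: 159, 167, 169, 176, 178, 211, 225, 227, 228, 230, 233, 238, 240, 244, 245, 255, 259, 269, 281, 292, 299, 303, 322, 339.
n = 24.
r = 1 + (25/100)·(24 − 1) = 1 + 5.75 = 6.75.
Rank 6 is 211 and rank 7 is 225.
Interpolate: 211 + 0.75·(225 − 211) = 211 + 0.75·14 = 221.5.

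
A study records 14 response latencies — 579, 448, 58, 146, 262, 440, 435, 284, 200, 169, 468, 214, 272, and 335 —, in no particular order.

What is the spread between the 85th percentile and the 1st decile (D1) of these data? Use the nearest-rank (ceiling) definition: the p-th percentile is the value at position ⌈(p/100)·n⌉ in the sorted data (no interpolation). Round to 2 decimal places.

Sorted: 58, 146, 169, 200, 214, 262, 272, 284, 335, 435, 440, 448, 468, 579.
n = 14.
P10: rank ⌈10/100·14⌉ = 2 → 146.
P85: rank ⌈85/100·14⌉ = 12 → 448.
Difference: 448 − 146 = 302.

302.00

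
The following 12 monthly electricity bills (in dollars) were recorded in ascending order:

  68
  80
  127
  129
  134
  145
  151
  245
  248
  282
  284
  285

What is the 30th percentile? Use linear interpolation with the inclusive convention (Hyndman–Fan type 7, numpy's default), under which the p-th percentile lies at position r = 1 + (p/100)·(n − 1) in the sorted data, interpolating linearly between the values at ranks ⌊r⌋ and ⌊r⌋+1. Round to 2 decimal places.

n = 12.
r = 1 + (30/100)·(12 − 1) = 1 + 3.3 = 4.3.
Rank 4 is 129 and rank 5 is 134.
Interpolate: 129 + 0.3·(134 − 129) = 129 + 0.3·5 = 130.5.

130.50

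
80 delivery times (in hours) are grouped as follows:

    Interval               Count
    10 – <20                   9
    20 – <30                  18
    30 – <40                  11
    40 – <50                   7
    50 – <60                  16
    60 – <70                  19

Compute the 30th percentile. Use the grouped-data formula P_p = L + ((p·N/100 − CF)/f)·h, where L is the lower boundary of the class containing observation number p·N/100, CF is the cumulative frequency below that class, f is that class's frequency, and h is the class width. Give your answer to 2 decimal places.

N = 80; target position k = 30/100 · 80 = 24.
Cumulative frequencies: 9, 27, 38, 45, 61, 80.
Observation 24 falls in the class 20 – <30.
L = 20, CF = 9, f = 18, h = 10.
P30 = 20 + ((24 − 9)/18)·10 = 20 + 8.33333 = 28.3333.

28.33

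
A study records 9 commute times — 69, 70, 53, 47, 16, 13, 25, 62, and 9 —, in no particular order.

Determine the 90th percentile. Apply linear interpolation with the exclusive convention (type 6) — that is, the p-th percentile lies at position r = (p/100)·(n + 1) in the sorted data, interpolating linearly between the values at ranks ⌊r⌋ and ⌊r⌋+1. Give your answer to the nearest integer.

Sorted: 9, 13, 16, 25, 47, 53, 62, 69, 70.
n = 9.
r = (90/100)·(9 + 1) = 9.
r is an integer, so P90 is the value at rank 9: 70.

70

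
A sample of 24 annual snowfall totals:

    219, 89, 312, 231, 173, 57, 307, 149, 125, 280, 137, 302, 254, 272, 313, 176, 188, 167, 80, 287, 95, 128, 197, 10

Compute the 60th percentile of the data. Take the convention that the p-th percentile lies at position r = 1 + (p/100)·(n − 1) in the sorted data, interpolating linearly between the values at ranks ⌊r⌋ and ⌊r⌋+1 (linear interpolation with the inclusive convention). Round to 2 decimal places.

Sorted: 10, 57, 80, 89, 95, 125, 128, 137, 149, 167, 173, 176, 188, 197, 219, 231, 254, 272, 280, 287, 302, 307, 312, 313.
n = 24.
r = 1 + (60/100)·(24 − 1) = 1 + 13.8 = 14.8.
Rank 14 is 197 and rank 15 is 219.
Interpolate: 197 + 0.8·(219 − 197) = 197 + 0.8·22 = 214.6.

214.60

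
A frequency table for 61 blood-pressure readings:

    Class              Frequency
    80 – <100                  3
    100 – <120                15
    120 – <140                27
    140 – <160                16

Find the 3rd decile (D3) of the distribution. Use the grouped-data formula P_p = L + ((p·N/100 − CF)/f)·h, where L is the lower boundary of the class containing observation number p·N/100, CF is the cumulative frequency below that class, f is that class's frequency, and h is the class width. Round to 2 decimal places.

N = 61; target position k = 30/100 · 61 = 18.3.
Cumulative frequencies: 3, 18, 45, 61.
Observation 18.3 falls in the class 120 – <140.
L = 120, CF = 18, f = 27, h = 20.
P30 = 120 + ((18.3 − 18)/27)·20 = 120 + 0.222222 = 120.222.

120.22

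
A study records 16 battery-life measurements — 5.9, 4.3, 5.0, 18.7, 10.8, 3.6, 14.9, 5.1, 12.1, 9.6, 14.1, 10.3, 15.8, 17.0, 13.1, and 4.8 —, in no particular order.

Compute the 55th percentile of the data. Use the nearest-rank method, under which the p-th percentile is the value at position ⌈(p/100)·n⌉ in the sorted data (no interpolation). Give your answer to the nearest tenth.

Sorted: 3.6, 4.3, 4.8, 5.0, 5.1, 5.9, 9.6, 10.3, 10.8, 12.1, 13.1, 14.1, 14.9, 15.8, 17.0, 18.7.
n = 16.
Position = ⌈55/100 · 16⌉ = ⌈8.8⌉ = 9.
The value at rank 9 is 10.8.

10.8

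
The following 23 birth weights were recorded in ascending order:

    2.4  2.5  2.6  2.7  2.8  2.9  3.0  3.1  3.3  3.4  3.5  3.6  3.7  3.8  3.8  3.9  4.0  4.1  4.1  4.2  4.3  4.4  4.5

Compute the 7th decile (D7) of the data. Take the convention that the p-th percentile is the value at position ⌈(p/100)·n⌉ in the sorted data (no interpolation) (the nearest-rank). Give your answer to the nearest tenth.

4.0

n = 23.
Position = ⌈70/100 · 23⌉ = ⌈16.1⌉ = 17.
The value at rank 17 is 4.0.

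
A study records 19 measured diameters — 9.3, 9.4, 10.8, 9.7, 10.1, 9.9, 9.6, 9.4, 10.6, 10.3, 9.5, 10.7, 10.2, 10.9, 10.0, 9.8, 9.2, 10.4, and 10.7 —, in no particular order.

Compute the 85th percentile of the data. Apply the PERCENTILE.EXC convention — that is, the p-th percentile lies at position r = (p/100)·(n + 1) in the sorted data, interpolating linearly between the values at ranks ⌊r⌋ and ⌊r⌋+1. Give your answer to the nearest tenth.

Sorted: 9.2, 9.3, 9.4, 9.4, 9.5, 9.6, 9.7, 9.8, 9.9, 10.0, 10.1, 10.2, 10.3, 10.4, 10.6, 10.7, 10.7, 10.8, 10.9.
n = 19.
r = (85/100)·(19 + 1) = 17.
r is an integer, so P85 is the value at rank 17: 10.7.

10.7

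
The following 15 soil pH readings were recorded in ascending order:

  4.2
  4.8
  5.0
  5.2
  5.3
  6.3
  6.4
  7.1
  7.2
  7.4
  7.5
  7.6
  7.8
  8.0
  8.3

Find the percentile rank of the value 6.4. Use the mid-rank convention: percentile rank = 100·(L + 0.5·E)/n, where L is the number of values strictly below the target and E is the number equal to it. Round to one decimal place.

Count below 6.4: L = 6; count equal: E = 1; n = 15.
Percentile rank = 100·(6 + 0.5·1)/15 = 100·6.5/15 = 43.33.

43.3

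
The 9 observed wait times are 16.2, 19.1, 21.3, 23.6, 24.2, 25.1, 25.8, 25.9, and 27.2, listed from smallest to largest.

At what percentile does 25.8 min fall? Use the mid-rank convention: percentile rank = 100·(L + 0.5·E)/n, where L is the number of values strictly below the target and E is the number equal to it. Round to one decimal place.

Count below 25.8: L = 6; count equal: E = 1; n = 9.
Percentile rank = 100·(6 + 0.5·1)/9 = 100·6.5/9 = 72.22.

72.2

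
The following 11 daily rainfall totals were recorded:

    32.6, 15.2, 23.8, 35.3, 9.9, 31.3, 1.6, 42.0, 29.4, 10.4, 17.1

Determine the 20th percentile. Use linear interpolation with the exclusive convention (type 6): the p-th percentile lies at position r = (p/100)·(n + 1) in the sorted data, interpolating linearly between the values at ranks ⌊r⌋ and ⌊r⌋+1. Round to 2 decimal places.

Sorted: 1.6, 9.9, 10.4, 15.2, 17.1, 23.8, 29.4, 31.3, 32.6, 35.3, 42.0.
n = 11.
r = (20/100)·(11 + 1) = 2.4.
Rank 2 is 9.9 and rank 3 is 10.4.
Interpolate: 9.9 + 0.4·(10.4 − 9.9) = 9.9 + 0.4·0.5 = 10.1.

10.10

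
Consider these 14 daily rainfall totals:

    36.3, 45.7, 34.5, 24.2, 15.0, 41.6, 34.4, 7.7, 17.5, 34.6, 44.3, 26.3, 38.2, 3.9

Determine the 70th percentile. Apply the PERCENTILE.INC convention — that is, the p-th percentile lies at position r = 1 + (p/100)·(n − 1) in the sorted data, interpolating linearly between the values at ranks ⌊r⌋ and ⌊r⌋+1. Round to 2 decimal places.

Sorted: 3.9, 7.7, 15.0, 17.5, 24.2, 26.3, 34.4, 34.5, 34.6, 36.3, 38.2, 41.6, 44.3, 45.7.
n = 14.
r = 1 + (70/100)·(14 − 1) = 1 + 9.1 = 10.1.
Rank 10 is 36.3 and rank 11 is 38.2.
Interpolate: 36.3 + 0.1·(38.2 − 36.3) = 36.3 + 0.1·1.9 = 36.49.

36.49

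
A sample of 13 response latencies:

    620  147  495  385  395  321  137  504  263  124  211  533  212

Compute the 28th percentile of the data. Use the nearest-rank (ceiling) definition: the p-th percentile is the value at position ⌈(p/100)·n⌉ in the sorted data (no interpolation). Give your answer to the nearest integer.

Sorted: 124, 137, 147, 211, 212, 263, 321, 385, 395, 495, 504, 533, 620.
n = 13.
Position = ⌈28/100 · 13⌉ = ⌈3.64⌉ = 4.
The value at rank 4 is 211.

211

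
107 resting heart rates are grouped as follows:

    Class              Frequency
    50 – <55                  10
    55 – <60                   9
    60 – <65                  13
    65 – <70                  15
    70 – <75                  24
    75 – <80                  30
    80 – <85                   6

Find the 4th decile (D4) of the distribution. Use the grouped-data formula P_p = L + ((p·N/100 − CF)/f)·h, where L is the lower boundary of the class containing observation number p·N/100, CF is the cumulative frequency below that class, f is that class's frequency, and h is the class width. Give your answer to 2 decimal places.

N = 107; target position k = 40/100 · 107 = 42.8.
Cumulative frequencies: 10, 19, 32, 47, 71, 101, 107.
Observation 42.8 falls in the class 65 – <70.
L = 65, CF = 32, f = 15, h = 5.
P40 = 65 + ((42.8 − 32)/15)·5 = 65 + 3.6 = 68.6.

68.60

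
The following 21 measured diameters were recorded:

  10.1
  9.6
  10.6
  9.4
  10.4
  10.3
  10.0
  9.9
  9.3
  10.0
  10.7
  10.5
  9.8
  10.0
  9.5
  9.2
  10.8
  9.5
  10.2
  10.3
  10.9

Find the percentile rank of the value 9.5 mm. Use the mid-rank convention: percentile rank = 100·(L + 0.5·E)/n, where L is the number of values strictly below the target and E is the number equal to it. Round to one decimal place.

19.0

Sorted: 9.2, 9.3, 9.4, 9.5, 9.5, 9.6, 9.8, 9.9, 10.0, 10.0, 10.0, 10.1, 10.2, 10.3, 10.3, 10.4, 10.5, 10.6, 10.7, 10.8, 10.9.
Count below 9.5: L = 3; count equal: E = 2; n = 21.
Percentile rank = 100·(3 + 0.5·2)/21 = 100·4/21 = 19.05.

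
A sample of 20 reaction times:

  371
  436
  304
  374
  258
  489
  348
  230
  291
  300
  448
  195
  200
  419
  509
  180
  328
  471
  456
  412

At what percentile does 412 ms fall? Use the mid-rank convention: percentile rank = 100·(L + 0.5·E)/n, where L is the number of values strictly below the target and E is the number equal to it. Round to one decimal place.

62.5

Sorted: 180, 195, 200, 230, 258, 291, 300, 304, 328, 348, 371, 374, 412, 419, 436, 448, 456, 471, 489, 509.
Count below 412: L = 12; count equal: E = 1; n = 20.
Percentile rank = 100·(12 + 0.5·1)/20 = 100·12.5/20 = 62.5.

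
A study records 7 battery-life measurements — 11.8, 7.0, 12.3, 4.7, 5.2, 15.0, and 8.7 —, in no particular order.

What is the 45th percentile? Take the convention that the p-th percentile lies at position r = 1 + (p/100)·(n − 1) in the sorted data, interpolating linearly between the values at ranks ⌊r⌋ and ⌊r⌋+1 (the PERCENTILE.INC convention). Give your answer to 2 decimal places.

8.19

Sorted: 4.7, 5.2, 7.0, 8.7, 11.8, 12.3, 15.0.
n = 7.
r = 1 + (45/100)·(7 − 1) = 1 + 2.7 = 3.7.
Rank 3 is 7.0 and rank 4 is 8.7.
Interpolate: 7.0 + 0.7·(8.7 − 7.0) = 7.0 + 0.7·1.7 = 8.19.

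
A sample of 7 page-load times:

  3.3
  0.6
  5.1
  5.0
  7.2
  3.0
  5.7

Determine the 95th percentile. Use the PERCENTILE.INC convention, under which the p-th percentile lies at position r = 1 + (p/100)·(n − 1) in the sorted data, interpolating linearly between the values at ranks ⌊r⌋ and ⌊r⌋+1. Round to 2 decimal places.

Sorted: 0.6, 3.0, 3.3, 5.0, 5.1, 5.7, 7.2.
n = 7.
r = 1 + (95/100)·(7 − 1) = 1 + 5.7 = 6.7.
Rank 6 is 5.7 and rank 7 is 7.2.
Interpolate: 5.7 + 0.7·(7.2 − 5.7) = 5.7 + 0.7·1.5 = 6.75.

6.75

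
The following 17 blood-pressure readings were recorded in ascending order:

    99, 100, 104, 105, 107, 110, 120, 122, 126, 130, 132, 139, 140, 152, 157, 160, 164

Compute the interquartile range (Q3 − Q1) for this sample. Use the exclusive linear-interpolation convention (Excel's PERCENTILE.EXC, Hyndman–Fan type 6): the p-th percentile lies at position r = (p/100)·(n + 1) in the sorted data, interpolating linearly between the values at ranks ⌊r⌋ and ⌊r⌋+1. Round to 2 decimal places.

n = 17.
P25: r = 4.5; ranks 4–5 are 105, 107; interpolating gives 106.
P75: r = 13.5; ranks 13–14 are 140, 152; interpolating gives 146.
Difference: 146 − 106 = 40.

40.00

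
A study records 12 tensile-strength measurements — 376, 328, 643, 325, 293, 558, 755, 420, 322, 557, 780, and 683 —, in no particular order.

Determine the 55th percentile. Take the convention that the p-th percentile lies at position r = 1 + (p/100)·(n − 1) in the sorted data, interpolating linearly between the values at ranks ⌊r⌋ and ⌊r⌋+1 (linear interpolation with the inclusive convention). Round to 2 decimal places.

557.05

Sorted: 293, 322, 325, 328, 376, 420, 557, 558, 643, 683, 755, 780.
n = 12.
r = 1 + (55/100)·(12 − 1) = 1 + 6.05 = 7.05.
Rank 7 is 557 and rank 8 is 558.
Interpolate: 557 + 0.05·(558 − 557) = 557 + 0.05·1 = 557.05.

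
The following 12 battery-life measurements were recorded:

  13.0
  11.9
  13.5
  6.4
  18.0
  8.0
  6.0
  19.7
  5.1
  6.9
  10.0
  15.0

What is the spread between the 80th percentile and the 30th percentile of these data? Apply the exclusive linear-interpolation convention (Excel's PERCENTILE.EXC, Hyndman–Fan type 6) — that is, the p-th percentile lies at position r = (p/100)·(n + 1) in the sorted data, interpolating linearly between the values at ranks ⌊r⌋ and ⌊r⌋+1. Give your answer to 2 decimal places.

9.35

Sorted: 5.1, 6.0, 6.4, 6.9, 8.0, 10.0, 11.9, 13.0, 13.5, 15.0, 18.0, 19.7.
n = 12.
P30: r = 3.9; ranks 3–4 are 6.4, 6.9; interpolating gives 6.85.
P80: r = 10.4; ranks 10–11 are 15.0, 18.0; interpolating gives 16.2.
Difference: 16.2 − 6.85 = 9.35.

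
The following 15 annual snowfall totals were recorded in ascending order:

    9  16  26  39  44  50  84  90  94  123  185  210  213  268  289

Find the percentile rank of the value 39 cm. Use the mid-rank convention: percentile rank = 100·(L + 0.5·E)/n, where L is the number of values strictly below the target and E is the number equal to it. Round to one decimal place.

23.3

Count below 39: L = 3; count equal: E = 1; n = 15.
Percentile rank = 100·(3 + 0.5·1)/15 = 100·3.5/15 = 23.33.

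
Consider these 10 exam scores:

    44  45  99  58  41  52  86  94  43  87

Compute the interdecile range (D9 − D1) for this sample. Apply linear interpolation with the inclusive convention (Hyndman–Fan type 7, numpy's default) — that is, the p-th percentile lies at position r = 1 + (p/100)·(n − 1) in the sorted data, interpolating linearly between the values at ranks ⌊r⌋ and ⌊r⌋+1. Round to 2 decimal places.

51.70

Sorted: 41, 43, 44, 45, 52, 58, 86, 87, 94, 99.
n = 10.
P10: r = 1.9; ranks 1–2 are 41, 43; interpolating gives 42.8.
P90: r = 9.1; ranks 9–10 are 94, 99; interpolating gives 94.5.
Difference: 94.5 − 42.8 = 51.7.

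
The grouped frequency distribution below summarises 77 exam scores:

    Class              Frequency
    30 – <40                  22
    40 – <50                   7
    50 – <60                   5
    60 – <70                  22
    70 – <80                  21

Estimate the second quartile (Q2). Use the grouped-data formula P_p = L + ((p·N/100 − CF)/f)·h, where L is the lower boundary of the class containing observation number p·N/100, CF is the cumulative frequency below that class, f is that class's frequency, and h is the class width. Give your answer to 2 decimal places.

N = 77; target position k = 50/100 · 77 = 38.5.
Cumulative frequencies: 22, 29, 34, 56, 77.
Observation 38.5 falls in the class 60 – <70.
L = 60, CF = 34, f = 22, h = 10.
P50 = 60 + ((38.5 − 34)/22)·10 = 60 + 2.04545 = 62.0455.

62.05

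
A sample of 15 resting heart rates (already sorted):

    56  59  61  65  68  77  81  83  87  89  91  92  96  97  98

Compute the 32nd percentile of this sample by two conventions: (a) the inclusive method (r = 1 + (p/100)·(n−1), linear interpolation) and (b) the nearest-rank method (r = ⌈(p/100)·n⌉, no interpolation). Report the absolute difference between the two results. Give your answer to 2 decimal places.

4.32

n = 15.
(a) r = 5.48; between ranks 5 (68) and 6 (77): 72.32.
(b) the nearest-rank method: rank 5 → 68.
|72.32 − 68| = 4.32.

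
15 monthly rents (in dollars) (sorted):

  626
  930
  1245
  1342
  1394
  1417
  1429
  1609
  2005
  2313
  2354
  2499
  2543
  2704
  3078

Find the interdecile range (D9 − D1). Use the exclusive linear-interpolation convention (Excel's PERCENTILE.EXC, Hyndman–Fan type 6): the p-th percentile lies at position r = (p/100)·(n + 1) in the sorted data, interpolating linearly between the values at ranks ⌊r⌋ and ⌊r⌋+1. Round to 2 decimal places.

n = 15.
P10: r = 1.6; ranks 1–2 are 626, 930; interpolating gives 808.4.
P90: r = 14.4; ranks 14–15 are 2704, 3078; interpolating gives 2853.6.
Difference: 2853.6 − 808.4 = 2045.2.

2045.20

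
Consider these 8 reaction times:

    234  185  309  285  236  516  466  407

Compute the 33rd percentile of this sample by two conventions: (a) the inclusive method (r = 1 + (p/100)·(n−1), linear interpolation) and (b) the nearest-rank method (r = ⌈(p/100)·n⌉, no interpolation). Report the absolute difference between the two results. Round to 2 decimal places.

Sorted: 185, 234, 236, 285, 309, 407, 466, 516.
n = 8.
(a) r = 3.31; between ranks 3 (236) and 4 (285): 251.19.
(b) the nearest-rank method: rank 3 → 236.
|251.19 − 236| = 15.19.

15.19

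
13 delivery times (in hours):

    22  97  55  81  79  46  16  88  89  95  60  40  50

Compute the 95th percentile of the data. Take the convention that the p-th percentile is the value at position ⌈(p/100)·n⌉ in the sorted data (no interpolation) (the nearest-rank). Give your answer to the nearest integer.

97

Sorted: 16, 22, 40, 46, 50, 55, 60, 79, 81, 88, 89, 95, 97.
n = 13.
Position = ⌈95/100 · 13⌉ = ⌈12.35⌉ = 13.
The value at rank 13 is 97.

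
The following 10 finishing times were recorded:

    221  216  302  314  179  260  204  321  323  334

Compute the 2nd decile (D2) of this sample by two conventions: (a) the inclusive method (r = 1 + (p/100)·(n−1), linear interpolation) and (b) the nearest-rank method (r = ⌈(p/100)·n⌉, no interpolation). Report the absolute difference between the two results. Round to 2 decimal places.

9.60

Sorted: 179, 204, 216, 221, 260, 302, 314, 321, 323, 334.
n = 10.
(a) r = 2.8; between ranks 2 (204) and 3 (216): 213.6.
(b) the nearest-rank method: rank 2 → 204.
|213.6 − 204| = 9.6.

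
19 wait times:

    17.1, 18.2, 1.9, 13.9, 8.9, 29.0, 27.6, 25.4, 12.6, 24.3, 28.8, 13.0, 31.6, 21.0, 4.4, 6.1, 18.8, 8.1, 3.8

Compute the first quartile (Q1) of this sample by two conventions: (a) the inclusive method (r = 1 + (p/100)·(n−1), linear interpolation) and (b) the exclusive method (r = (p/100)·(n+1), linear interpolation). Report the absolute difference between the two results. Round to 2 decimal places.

0.40

Sorted: 1.9, 3.8, 4.4, 6.1, 8.1, 8.9, 12.6, 13.0, 13.9, 17.1, 18.2, 18.8, 21.0, 24.3, 25.4, 27.6, 28.8, 29.0, 31.6.
n = 19.
(a) r = 5.5; between ranks 5 (8.1) and 6 (8.9): 8.5.
(b) r = 5 → value at rank 5 = 8.1.
|8.5 − 8.1| = 0.4.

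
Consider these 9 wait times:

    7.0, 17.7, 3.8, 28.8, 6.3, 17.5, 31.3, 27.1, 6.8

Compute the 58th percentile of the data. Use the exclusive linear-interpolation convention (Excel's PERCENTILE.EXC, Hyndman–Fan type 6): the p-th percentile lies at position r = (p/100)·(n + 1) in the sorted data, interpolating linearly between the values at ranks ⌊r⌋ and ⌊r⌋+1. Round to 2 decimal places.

17.66

Sorted: 3.8, 6.3, 6.8, 7.0, 17.5, 17.7, 27.1, 28.8, 31.3.
n = 9.
r = (58/100)·(9 + 1) = 5.8.
Rank 5 is 17.5 and rank 6 is 17.7.
Interpolate: 17.5 + 0.8·(17.7 − 17.5) = 17.5 + 0.8·0.2 = 17.66.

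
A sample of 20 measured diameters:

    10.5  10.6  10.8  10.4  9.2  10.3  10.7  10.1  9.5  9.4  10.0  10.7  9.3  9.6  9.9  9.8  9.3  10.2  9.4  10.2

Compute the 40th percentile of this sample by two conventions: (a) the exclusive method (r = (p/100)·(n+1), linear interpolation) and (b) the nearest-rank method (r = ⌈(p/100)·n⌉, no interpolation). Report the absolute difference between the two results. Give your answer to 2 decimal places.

0.04

Sorted: 9.2, 9.3, 9.3, 9.4, 9.4, 9.5, 9.6, 9.8, 9.9, 10.0, 10.1, 10.2, 10.2, 10.3, 10.4, 10.5, 10.6, 10.7, 10.7, 10.8.
n = 20.
(a) r = 8.4; between ranks 8 (9.8) and 9 (9.9): 9.84.
(b) the nearest-rank method: rank 8 → 9.8.
|9.84 − 9.8| = 0.04.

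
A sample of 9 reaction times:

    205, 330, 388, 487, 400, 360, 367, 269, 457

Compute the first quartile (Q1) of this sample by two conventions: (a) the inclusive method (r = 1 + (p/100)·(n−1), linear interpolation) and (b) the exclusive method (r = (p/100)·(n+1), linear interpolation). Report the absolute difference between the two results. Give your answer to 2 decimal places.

30.50

Sorted: 205, 269, 330, 360, 367, 388, 400, 457, 487.
n = 9.
(a) r = 3 → value at rank 3 = 330.
(b) r = 2.5; between ranks 2 (269) and 3 (330): 299.5.
|330 − 299.5| = 30.5.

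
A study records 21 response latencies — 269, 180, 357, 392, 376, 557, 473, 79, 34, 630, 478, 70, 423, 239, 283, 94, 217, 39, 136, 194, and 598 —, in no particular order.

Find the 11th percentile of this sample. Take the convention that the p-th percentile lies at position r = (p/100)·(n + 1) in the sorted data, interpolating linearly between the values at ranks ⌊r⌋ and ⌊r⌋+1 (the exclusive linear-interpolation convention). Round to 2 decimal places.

Sorted: 34, 39, 70, 79, 94, 136, 180, 194, 217, 239, 269, 283, 357, 376, 392, 423, 473, 478, 557, 598, 630.
n = 21.
r = (11/100)·(21 + 1) = 2.42.
Rank 2 is 39 and rank 3 is 70.
Interpolate: 39 + 0.42·(70 − 39) = 39 + 0.42·31 = 52.02.

52.02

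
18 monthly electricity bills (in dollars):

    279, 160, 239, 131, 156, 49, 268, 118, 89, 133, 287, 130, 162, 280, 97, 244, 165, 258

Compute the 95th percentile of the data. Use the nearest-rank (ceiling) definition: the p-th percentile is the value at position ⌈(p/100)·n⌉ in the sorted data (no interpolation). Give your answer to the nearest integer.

Sorted: 49, 89, 97, 118, 130, 131, 133, 156, 160, 162, 165, 239, 244, 258, 268, 279, 280, 287.
n = 18.
Position = ⌈95/100 · 18⌉ = ⌈17.1⌉ = 18.
The value at rank 18 is 287.

287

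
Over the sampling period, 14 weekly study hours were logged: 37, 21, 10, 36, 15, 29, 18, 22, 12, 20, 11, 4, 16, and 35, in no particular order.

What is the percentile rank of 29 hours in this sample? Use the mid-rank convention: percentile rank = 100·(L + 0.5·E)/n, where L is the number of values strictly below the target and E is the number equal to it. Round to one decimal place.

Sorted: 4, 10, 11, 12, 15, 16, 18, 20, 21, 22, 29, 35, 36, 37.
Count below 29: L = 10; count equal: E = 1; n = 14.
Percentile rank = 100·(10 + 0.5·1)/14 = 100·10.5/14 = 75.

75.0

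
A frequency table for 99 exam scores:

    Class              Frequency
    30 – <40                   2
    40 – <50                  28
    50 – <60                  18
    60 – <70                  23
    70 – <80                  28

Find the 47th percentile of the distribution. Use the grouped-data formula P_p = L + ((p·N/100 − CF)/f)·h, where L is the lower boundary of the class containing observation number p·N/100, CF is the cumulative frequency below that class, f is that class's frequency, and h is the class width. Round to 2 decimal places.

N = 99; target position k = 47/100 · 99 = 46.53.
Cumulative frequencies: 2, 30, 48, 71, 99.
Observation 46.53 falls in the class 50 – <60.
L = 50, CF = 30, f = 18, h = 10.
P47 = 50 + ((46.53 − 30)/18)·10 = 50 + 9.18333 = 59.1833.

59.18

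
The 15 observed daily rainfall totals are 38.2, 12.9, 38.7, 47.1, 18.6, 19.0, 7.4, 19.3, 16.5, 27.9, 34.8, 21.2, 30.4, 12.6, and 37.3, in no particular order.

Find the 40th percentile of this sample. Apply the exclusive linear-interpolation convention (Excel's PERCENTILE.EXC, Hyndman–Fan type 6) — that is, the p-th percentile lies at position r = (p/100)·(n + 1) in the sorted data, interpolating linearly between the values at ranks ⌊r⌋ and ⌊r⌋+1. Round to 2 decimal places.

Sorted: 7.4, 12.6, 12.9, 16.5, 18.6, 19.0, 19.3, 21.2, 27.9, 30.4, 34.8, 37.3, 38.2, 38.7, 47.1.
n = 15.
r = (40/100)·(15 + 1) = 6.4.
Rank 6 is 19.0 and rank 7 is 19.3.
Interpolate: 19.0 + 0.4·(19.3 − 19.0) = 19.0 + 0.4·0.3 = 19.12.

19.12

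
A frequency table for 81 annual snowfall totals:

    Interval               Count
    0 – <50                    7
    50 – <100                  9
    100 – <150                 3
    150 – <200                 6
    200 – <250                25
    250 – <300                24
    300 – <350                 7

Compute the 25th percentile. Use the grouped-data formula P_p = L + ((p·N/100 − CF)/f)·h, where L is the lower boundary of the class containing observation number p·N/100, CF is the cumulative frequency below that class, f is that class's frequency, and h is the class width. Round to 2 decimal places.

160.42

N = 81; target position k = 25/100 · 81 = 20.25.
Cumulative frequencies: 7, 16, 19, 25, 50, 74, 81.
Observation 20.25 falls in the class 150 – <200.
L = 150, CF = 19, f = 6, h = 50.
P25 = 150 + ((20.25 − 19)/6)·50 = 150 + 10.4167 = 160.417.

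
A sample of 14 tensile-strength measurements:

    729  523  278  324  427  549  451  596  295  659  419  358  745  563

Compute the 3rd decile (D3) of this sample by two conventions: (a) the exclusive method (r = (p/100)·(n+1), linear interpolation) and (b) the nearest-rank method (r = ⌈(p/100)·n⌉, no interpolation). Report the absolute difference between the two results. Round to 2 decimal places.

Sorted: 278, 295, 324, 358, 419, 427, 451, 523, 549, 563, 596, 659, 729, 745.
n = 14.
(a) r = 4.5; between ranks 4 (358) and 5 (419): 388.5.
(b) the nearest-rank method: rank 5 → 419.
|388.5 − 419| = 30.5.

30.50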